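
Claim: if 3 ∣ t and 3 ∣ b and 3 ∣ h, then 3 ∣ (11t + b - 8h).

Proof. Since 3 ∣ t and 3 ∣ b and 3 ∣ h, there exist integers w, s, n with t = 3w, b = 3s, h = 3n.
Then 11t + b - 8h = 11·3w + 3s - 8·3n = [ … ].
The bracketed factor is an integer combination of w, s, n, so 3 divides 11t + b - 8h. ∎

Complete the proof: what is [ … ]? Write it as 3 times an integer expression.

3(-8n + s + 11w)

Each term has a factor of 3: 11·3w + 3s - 8·3n = 3·(-8n + s + 11w).
Since -8n + s + 11w is an integer, 3 ∣ (11t + b - 8h).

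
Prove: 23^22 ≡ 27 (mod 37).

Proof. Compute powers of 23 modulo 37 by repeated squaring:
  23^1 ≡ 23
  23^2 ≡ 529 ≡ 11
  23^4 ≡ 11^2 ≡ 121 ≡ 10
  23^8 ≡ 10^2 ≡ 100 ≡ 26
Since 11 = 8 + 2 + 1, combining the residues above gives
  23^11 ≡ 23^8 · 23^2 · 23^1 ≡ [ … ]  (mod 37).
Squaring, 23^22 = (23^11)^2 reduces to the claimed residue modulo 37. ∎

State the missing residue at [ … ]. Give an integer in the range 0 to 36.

Multiply the listed residues: 26 · 11 · 23 = 286 → 6578.
Reducing modulo 37: 6578 = 177·37 + 29, so 23^11 ≡ 29.

29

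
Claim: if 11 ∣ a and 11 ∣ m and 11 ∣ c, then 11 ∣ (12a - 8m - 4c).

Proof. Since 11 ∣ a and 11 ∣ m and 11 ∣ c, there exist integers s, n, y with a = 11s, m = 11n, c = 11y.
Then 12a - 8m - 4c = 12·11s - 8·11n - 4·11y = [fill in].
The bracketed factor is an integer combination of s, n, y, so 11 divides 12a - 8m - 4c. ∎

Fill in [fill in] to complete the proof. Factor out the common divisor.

Each term has a factor of 11: 12·11s - 8·11n - 4·11y = 11·(-8n + 12s - 4y).
Since -8n + 12s - 4y is an integer, 11 ∣ (12a - 8m - 4c).

11(-8n + 12s - 4y)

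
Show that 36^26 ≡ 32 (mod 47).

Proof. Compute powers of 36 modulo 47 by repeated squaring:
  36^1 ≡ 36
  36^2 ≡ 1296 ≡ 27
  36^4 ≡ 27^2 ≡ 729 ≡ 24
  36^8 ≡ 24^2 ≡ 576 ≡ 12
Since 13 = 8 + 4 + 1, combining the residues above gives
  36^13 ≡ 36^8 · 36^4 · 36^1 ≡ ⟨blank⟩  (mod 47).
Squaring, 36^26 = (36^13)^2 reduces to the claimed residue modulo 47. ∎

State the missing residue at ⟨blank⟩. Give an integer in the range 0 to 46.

Multiply the listed residues: 12 · 24 · 36 = 288 → 10368.
Reducing modulo 47: 10368 = 220·47 + 28, so 36^13 ≡ 28.

28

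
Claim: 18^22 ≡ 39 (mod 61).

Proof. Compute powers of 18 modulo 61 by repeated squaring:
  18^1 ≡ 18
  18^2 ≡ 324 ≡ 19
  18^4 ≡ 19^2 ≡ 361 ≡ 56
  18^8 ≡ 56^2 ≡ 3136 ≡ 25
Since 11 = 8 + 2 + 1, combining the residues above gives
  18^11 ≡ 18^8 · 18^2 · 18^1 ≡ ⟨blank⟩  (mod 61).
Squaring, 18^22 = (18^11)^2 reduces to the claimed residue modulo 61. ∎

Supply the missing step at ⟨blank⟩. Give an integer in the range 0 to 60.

10

18^8 · 18^2 · 18^1 ≡ 25 · 19 · 18 = 8550.
8550 mod 61 = 10, so 18^11 ≡ 10 (mod 61).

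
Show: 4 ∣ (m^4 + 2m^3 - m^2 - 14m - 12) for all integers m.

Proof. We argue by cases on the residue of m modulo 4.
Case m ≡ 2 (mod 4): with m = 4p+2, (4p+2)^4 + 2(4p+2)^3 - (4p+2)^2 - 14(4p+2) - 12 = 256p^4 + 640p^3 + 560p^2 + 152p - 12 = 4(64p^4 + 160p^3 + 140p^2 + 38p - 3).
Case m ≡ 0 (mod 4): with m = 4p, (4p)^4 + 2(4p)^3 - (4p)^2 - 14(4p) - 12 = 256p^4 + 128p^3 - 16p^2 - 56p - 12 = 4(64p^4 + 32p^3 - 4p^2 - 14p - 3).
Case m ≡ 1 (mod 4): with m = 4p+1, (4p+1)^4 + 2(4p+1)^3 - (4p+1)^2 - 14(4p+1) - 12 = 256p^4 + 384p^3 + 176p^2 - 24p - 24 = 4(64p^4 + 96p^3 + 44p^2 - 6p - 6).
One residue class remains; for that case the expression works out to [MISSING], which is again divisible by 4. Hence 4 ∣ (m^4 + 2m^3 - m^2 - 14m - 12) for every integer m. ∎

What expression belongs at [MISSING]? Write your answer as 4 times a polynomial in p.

4(64p^4 + 224p^3 + 284p^2 + 142p + 18)

The residues treated are {2, 0, 1}, so the missing case is m ≡ 3 (mod 4); write m = 4p+3.
Then (4p+3)^4 + 2(4p+3)^3 - (4p+3)^2 - 14(4p+3) - 12 = 256p^4 + 896p^3 + 1136p^2 + 568p + 72 = 4(64p^4 + 224p^3 + 284p^2 + 142p + 18).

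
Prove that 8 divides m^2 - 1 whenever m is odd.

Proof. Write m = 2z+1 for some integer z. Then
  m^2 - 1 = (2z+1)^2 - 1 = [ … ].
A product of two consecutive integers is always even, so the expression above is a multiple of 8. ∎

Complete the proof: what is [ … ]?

(2z+1)^2 - 1 = 4z^2 + 4z + 1 - 1 = 4z^2 + 4z = 4z(z+1).
Since z and z+1 are consecutive, z(z+1) is even, and 4·(even) is a multiple of 8.

4z(z + 1)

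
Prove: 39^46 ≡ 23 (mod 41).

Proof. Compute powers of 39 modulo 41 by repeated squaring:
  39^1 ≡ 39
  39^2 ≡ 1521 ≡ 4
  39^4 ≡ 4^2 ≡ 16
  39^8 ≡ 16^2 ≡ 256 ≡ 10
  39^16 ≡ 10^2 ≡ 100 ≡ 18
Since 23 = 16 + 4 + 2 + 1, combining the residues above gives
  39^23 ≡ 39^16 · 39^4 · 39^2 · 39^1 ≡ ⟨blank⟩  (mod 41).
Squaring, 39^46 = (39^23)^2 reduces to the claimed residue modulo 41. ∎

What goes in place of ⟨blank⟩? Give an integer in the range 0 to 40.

Multiply the listed residues: 18 · 16 · 4 · 39 = 288 → 1152 → 44928.
Reducing modulo 41: 44928 = 1095·41 + 33, so 39^23 ≡ 33.

33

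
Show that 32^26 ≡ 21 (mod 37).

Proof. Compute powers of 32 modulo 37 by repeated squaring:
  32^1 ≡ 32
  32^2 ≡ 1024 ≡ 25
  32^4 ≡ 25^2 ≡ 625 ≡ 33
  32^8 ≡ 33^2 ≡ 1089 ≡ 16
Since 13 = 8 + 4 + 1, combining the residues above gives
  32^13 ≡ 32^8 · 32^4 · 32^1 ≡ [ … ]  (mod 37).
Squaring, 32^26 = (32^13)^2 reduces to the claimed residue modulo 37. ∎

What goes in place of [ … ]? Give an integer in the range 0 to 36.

24

32^8 · 32^4 · 32^1 ≡ 16 · 33 · 32 = 16896.
16896 mod 37 = 24, so 32^13 ≡ 24 (mod 37).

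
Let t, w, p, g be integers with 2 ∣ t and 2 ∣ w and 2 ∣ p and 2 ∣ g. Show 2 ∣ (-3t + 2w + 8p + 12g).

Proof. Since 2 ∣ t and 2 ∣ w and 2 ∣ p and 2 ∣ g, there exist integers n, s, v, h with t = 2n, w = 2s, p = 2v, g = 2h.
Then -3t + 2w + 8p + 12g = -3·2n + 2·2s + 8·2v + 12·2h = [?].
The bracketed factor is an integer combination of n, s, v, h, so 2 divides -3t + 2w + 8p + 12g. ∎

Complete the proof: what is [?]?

2(12h - 3n + 2s + 8v)

Pull the common 2 out of every term: -3·2n + 2·2s + 8·2v + 12·2h = 2(12h - 3n + 2s + 8v).
12h - 3n + 2s + 8v is an integer, which exhibits the divisibility.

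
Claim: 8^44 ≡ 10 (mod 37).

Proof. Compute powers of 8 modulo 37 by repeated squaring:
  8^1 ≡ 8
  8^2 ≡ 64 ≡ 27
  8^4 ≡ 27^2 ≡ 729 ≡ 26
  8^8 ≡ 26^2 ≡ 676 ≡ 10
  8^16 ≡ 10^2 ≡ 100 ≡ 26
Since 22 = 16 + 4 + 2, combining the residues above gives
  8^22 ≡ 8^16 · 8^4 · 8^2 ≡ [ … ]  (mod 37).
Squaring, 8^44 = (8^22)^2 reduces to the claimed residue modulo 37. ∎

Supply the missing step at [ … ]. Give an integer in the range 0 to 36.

11

8^16 · 8^4 · 8^2 ≡ 26 · 26 · 27 = 18252.
18252 mod 37 = 11, so 8^22 ≡ 11 (mod 37).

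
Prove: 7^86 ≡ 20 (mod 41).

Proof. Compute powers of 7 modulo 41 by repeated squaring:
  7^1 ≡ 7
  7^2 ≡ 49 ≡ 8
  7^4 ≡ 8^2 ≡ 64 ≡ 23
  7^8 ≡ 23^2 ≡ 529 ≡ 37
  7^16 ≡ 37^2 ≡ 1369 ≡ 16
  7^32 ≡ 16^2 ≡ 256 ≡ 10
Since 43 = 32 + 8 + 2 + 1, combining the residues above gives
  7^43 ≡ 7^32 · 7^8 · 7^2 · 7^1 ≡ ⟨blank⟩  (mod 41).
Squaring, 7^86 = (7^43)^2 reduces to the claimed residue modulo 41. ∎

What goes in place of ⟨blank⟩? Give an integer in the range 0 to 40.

Multiply the listed residues: 10 · 37 · 8 · 7 = 370 → 2960 → 20720.
Reducing modulo 41: 20720 = 505·41 + 15, so 7^43 ≡ 15.

15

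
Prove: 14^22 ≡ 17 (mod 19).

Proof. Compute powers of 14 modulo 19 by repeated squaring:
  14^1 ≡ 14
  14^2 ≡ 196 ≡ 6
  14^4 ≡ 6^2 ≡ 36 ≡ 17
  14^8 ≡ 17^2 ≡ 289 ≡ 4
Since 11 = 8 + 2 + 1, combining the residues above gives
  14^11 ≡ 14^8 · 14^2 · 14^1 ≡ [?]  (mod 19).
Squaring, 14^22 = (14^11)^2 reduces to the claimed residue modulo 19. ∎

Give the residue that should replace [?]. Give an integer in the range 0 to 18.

14^8 · 14^2 · 14^1 ≡ 4 · 6 · 14 = 336.
336 mod 19 = 13, so 14^11 ≡ 13 (mod 19).

13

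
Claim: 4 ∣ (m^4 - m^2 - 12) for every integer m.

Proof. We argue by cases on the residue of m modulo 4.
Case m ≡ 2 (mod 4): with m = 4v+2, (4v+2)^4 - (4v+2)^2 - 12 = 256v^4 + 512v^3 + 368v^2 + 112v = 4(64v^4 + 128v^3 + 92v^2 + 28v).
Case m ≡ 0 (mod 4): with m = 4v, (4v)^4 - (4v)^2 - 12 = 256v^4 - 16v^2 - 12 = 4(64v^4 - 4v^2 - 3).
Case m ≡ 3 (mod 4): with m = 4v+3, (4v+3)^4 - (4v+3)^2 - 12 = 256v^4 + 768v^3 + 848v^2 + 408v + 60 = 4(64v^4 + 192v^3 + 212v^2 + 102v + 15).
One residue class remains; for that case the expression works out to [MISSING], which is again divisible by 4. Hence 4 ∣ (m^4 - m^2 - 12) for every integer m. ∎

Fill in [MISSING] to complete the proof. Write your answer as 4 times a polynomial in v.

The residues treated are {2, 0, 3}, so the missing case is m ≡ 1 (mod 4); write m = 4v+1.
Then (4v+1)^4 - (4v+1)^2 - 12 = 256v^4 + 256v^3 + 80v^2 + 8v - 12 = 4(64v^4 + 64v^3 + 20v^2 + 2v - 3).

4(64v^4 + 64v^3 + 20v^2 + 2v - 3)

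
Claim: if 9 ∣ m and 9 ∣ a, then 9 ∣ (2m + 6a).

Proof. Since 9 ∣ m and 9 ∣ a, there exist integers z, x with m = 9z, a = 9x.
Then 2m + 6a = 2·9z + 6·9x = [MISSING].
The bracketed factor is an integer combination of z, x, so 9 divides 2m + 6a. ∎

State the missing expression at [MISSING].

9(6x + 2z)

Each term has a factor of 9: 2·9z + 6·9x = 9·(6x + 2z).
Since 6x + 2z is an integer, 9 ∣ (2m + 6a).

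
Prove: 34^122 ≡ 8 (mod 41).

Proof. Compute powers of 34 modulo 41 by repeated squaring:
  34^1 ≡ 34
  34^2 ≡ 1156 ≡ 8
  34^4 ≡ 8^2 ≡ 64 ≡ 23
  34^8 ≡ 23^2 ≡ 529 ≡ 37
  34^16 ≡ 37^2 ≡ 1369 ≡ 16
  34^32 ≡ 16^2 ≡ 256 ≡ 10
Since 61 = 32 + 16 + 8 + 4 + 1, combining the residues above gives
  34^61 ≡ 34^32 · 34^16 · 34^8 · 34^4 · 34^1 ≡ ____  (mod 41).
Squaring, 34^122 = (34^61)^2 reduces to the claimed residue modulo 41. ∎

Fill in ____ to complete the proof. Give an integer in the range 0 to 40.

Multiply the listed residues: 10 · 16 · 37 · 23 · 34 = 160 → 5920 → 136160 → 4629440.
Reducing modulo 41: 4629440 = 112913·41 + 7, so 34^61 ≡ 7.

7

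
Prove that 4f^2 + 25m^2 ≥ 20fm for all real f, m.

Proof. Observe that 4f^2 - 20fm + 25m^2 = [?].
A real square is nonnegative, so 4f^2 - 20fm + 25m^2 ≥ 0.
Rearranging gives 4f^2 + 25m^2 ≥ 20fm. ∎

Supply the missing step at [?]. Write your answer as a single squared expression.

4f^2 - 20fm + 25m^2 is a perfect-square trinomial: the outer terms are (2f)^2 and (5m)^2, and the cross term is -2·2f·5m.
So 4f^2 - 20fm + 25m^2 = (2f - 5m)^2 ≥ 0.

(2f - 5m)^2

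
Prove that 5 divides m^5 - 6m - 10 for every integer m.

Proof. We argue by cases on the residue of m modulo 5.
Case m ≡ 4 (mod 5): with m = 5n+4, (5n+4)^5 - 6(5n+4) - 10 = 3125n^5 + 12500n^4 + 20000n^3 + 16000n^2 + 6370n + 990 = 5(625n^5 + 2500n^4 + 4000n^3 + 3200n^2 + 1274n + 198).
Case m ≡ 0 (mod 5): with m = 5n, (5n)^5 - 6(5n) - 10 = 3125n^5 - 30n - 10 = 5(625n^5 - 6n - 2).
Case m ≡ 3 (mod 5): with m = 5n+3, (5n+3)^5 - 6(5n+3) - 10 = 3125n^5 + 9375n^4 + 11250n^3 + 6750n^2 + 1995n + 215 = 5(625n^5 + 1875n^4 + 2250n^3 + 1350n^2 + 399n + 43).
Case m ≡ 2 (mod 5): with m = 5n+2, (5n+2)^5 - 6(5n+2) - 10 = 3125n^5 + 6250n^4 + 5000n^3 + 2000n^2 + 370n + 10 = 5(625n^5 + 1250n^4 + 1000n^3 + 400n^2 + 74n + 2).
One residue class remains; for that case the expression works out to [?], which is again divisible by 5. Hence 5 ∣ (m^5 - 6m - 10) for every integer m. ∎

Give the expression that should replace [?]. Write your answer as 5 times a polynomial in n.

5(625n^5 + 625n^4 + 250n^3 + 50n^2 - n - 3)

Only m ≡ 1 (mod 5) is unaccounted for. Put m = 5n+1:
(5n+1)^5 - 6(5n+1) - 10 expands to 3125n^5 + 3125n^4 + 1250n^3 + 250n^2 - 5n - 15,
and factoring out 5 leaves 5(625n^5 + 625n^4 + 250n^3 + 50n^2 - n - 3).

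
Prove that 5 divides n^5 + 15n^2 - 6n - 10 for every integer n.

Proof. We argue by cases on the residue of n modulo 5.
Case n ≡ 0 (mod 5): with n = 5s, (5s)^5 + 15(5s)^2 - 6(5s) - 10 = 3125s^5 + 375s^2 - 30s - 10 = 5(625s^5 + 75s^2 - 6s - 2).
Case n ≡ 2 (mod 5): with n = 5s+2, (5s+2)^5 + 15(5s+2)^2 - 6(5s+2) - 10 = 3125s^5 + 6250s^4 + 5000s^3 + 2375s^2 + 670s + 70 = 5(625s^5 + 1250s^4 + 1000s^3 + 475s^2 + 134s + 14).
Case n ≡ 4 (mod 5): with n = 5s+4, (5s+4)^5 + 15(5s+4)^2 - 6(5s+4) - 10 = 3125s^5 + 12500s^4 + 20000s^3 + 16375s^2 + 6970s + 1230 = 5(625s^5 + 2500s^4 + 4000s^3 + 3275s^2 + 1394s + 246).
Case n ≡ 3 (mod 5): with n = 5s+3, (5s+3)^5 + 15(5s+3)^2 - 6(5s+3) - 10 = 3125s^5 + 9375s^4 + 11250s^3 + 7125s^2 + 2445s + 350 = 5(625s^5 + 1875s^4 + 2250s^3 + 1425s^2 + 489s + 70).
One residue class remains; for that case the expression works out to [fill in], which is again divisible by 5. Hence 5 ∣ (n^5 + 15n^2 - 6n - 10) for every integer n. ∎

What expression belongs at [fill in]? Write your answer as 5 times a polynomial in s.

The residues treated are {0, 2, 4, 3}, so the missing case is n ≡ 1 (mod 5); write n = 5s+1.
Then (5s+1)^5 + 15(5s+1)^2 - 6(5s+1) - 10 = 3125s^5 + 3125s^4 + 1250s^3 + 625s^2 + 145s = 5(625s^5 + 625s^4 + 250s^3 + 125s^2 + 29s).

5(625s^5 + 625s^4 + 250s^3 + 125s^2 + 29s)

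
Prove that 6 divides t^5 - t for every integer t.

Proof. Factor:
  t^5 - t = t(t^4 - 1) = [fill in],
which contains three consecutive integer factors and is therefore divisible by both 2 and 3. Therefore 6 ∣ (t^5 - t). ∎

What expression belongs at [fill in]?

t^4 - 1 = (t^2 - 1)(t^2 + 1), and t^2 - 1 = (t-1)(t+1).
So t(t^4 - 1) = (t - 1)t(t + 1)(t^2 + 1).

(t - 1)t(t + 1)(t^2 + 1)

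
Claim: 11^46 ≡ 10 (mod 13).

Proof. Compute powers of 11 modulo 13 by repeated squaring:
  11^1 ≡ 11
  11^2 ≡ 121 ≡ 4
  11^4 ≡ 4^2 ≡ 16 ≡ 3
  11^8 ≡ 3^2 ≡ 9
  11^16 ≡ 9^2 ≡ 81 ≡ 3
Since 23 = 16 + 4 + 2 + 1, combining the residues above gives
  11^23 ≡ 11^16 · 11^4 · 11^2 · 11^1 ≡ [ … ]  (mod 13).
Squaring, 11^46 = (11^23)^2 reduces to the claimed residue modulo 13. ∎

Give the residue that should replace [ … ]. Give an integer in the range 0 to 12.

11^16 · 11^4 · 11^2 · 11^1 ≡ 3 · 3 · 4 · 11 = 396.
396 mod 13 = 6, so 11^23 ≡ 6 (mod 13).

6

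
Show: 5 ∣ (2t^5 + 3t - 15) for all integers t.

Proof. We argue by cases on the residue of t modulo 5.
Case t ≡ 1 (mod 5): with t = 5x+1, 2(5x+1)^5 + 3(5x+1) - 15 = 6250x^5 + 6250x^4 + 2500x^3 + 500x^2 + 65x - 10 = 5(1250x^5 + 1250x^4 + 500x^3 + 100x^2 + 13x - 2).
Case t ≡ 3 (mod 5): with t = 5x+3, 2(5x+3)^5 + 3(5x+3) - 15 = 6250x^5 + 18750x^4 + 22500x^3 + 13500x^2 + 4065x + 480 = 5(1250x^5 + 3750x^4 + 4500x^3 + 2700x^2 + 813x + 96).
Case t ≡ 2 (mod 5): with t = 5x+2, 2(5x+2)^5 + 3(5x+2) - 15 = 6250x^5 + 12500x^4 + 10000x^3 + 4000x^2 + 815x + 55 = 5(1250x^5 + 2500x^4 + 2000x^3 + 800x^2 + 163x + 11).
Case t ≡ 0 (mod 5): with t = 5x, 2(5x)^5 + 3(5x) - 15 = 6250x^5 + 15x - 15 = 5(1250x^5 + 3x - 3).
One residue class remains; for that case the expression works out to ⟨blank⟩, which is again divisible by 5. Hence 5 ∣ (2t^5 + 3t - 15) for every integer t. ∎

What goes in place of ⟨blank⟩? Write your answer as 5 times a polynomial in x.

5(1250x^5 + 5000x^4 + 8000x^3 + 6400x^2 + 2563x + 409)

The residues treated are {1, 3, 2, 0}, so the missing case is t ≡ 4 (mod 5); write t = 5x+4.
Then 2(5x+4)^5 + 3(5x+4) - 15 = 6250x^5 + 25000x^4 + 40000x^3 + 32000x^2 + 12815x + 2045 = 5(1250x^5 + 5000x^4 + 8000x^3 + 6400x^2 + 2563x + 409).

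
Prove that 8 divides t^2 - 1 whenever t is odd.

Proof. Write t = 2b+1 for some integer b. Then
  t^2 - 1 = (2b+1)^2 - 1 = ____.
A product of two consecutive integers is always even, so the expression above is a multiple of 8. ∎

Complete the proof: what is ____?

(2b+1)^2 - 1 = 4b^2 + 4b + 1 - 1 = 4b^2 + 4b = 4b(b+1).
Since b and b+1 are consecutive, b(b+1) is even, and 4·(even) is a multiple of 8.

4b(b + 1)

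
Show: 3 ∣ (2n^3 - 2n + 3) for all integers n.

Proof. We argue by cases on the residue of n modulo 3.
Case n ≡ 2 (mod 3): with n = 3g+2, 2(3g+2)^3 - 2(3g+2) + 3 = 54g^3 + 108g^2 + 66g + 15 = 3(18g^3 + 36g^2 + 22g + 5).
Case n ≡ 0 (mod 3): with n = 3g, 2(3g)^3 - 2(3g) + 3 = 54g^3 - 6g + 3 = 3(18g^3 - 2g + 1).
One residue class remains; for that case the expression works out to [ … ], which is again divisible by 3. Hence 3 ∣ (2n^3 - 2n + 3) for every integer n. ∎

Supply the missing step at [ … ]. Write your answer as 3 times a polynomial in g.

3(18g^3 + 18g^2 + 4g + 1)

The residues treated are {2, 0}, so the missing case is n ≡ 1 (mod 3); write n = 3g+1.
Then 2(3g+1)^3 - 2(3g+1) + 3 = 54g^3 + 54g^2 + 12g + 3 = 3(18g^3 + 18g^2 + 4g + 1).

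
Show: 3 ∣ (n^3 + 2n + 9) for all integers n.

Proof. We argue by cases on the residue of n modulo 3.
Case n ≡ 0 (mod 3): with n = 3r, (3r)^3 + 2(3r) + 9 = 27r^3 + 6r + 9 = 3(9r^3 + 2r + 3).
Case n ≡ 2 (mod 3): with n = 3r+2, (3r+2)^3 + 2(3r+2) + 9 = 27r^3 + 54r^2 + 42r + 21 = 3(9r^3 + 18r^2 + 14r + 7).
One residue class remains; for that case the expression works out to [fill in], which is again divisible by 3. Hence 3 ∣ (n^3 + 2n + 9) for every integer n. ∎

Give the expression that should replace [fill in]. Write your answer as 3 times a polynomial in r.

The residues treated are {0, 2}, so the missing case is n ≡ 1 (mod 3); write n = 3r+1.
Then (3r+1)^3 + 2(3r+1) + 9 = 27r^3 + 27r^2 + 15r + 12 = 3(9r^3 + 9r^2 + 5r + 4).

3(9r^3 + 9r^2 + 5r + 4)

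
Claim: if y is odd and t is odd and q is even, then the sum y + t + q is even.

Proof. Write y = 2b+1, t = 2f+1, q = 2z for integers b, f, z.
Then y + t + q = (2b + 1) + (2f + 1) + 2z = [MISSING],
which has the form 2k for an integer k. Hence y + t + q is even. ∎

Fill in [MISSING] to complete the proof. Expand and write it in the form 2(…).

Expanding: (2b + 1) + (2f + 1) + 2z = 2b + 2f + 2z + 2.
Every term is even; pulling out the factor of 2 gives 2(b + f + z + 1).

2(b + f + z + 1)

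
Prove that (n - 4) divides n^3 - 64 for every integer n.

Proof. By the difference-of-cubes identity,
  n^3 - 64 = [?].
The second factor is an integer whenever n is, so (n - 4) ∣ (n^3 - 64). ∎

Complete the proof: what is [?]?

(n - 4)(n^2 + 4n + 16)

Polynomial division of n^3 - 64 by n - 4 leaves remainder 0 and quotient n^2 + 4n + 16.
Hence n^3 - 64 = (n - 4)(n^2 + 4n + 16).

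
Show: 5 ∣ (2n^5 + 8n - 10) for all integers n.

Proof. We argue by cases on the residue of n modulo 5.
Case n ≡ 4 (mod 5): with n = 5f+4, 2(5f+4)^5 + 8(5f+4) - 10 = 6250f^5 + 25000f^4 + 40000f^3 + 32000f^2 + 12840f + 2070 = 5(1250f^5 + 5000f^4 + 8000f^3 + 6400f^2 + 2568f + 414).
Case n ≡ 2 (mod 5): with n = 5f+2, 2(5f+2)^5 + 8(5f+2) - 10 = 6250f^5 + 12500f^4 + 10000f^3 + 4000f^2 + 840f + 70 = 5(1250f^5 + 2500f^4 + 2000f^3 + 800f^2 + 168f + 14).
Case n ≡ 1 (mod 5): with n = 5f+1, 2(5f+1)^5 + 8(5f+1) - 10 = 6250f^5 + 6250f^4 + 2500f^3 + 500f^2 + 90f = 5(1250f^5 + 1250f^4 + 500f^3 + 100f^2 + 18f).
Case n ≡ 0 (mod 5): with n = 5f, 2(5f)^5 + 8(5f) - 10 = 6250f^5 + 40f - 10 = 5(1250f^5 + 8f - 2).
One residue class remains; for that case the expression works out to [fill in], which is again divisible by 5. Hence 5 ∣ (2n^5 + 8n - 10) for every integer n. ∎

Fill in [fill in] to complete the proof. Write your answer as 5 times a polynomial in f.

The residues treated are {4, 2, 1, 0}, so the missing case is n ≡ 3 (mod 5); write n = 5f+3.
Then 2(5f+3)^5 + 8(5f+3) - 10 = 6250f^5 + 18750f^4 + 22500f^3 + 13500f^2 + 4090f + 500 = 5(1250f^5 + 3750f^4 + 4500f^3 + 2700f^2 + 818f + 100).

5(1250f^5 + 3750f^4 + 4500f^3 + 2700f^2 + 818f + 100)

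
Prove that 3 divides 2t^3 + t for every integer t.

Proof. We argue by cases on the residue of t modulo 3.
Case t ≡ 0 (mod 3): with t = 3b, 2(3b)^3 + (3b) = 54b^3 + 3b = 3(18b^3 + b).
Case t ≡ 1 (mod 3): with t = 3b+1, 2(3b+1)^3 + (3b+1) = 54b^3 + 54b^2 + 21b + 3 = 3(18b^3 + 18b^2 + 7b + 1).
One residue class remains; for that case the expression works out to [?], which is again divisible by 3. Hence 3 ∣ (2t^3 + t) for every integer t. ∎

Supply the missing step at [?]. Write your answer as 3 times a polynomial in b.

Only t ≡ 2 (mod 3) is unaccounted for. Put t = 3b+2:
2(3b+2)^3 + (3b+2) expands to 54b^3 + 108b^2 + 75b + 18,
and factoring out 3 leaves 3(18b^3 + 36b^2 + 25b + 6).

3(18b^3 + 36b^2 + 25b + 6)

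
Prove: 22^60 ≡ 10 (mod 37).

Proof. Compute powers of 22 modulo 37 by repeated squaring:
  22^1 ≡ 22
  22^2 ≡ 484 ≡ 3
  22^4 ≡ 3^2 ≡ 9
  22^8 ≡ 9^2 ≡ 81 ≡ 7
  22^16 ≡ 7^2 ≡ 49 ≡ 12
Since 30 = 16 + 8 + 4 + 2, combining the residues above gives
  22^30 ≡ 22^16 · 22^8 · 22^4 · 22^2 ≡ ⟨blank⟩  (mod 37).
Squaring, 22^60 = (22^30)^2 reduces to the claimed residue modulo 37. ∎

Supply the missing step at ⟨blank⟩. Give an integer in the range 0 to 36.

Multiply the listed residues: 12 · 7 · 9 · 3 = 84 → 756 → 2268.
Reducing modulo 37: 2268 = 61·37 + 11, so 22^30 ≡ 11.

11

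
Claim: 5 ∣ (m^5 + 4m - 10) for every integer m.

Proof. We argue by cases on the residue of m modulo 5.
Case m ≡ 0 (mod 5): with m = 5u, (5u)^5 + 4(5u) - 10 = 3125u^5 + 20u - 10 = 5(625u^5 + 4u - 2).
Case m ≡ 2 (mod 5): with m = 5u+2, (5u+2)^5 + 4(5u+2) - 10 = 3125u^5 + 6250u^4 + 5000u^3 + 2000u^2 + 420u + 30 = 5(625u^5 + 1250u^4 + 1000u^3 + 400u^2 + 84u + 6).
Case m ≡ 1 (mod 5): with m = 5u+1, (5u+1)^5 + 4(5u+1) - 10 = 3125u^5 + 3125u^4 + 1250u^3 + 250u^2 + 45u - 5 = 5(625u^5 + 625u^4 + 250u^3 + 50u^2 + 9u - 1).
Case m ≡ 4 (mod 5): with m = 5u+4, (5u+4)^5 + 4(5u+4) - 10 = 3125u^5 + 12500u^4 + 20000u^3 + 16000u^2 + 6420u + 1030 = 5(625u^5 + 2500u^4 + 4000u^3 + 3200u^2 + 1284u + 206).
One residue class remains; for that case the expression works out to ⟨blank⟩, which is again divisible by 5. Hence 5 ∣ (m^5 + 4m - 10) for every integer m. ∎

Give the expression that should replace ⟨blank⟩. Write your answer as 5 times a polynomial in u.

5(625u^5 + 1875u^4 + 2250u^3 + 1350u^2 + 409u + 49)

The residues treated are {0, 2, 1, 4}, so the missing case is m ≡ 3 (mod 5); write m = 5u+3.
Then (5u+3)^5 + 4(5u+3) - 10 = 3125u^5 + 9375u^4 + 11250u^3 + 6750u^2 + 2045u + 245 = 5(625u^5 + 1875u^4 + 2250u^3 + 1350u^2 + 409u + 49).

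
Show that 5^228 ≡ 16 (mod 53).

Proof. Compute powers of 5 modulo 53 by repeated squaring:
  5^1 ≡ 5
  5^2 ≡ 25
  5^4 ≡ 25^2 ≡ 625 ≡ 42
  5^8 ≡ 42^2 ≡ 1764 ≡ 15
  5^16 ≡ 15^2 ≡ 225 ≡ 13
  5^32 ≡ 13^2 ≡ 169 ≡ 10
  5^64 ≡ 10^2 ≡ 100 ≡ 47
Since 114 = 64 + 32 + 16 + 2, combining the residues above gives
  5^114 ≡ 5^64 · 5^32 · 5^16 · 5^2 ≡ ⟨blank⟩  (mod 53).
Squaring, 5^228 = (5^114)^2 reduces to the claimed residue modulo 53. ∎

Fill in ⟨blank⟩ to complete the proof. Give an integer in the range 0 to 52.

Multiply the listed residues: 47 · 10 · 13 · 25 = 470 → 6110 → 152750.
Reducing modulo 53: 152750 = 2882·53 + 4, so 5^114 ≡ 4.

4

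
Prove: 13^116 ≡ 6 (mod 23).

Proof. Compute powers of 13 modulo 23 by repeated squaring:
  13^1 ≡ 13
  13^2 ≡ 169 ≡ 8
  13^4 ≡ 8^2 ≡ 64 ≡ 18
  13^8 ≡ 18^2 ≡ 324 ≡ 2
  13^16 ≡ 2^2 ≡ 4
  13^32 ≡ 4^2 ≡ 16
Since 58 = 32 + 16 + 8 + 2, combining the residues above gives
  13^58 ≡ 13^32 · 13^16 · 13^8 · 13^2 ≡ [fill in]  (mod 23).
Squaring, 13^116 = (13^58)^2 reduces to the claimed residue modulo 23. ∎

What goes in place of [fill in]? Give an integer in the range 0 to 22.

12

13^32 · 13^16 · 13^8 · 13^2 ≡ 16 · 4 · 2 · 8 = 1024.
1024 mod 23 = 12, so 13^58 ≡ 12 (mod 23).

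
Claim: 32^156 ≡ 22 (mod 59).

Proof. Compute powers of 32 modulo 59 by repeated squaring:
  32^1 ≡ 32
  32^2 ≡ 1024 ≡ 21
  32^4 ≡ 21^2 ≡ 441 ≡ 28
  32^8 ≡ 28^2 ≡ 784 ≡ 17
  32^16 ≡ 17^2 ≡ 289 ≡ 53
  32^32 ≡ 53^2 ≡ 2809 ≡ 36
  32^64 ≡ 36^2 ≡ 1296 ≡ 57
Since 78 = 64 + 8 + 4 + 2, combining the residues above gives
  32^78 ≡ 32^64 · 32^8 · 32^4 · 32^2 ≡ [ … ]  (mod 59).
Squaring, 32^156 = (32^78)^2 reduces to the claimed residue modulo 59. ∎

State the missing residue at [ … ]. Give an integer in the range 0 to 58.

32^64 · 32^8 · 32^4 · 32^2 ≡ 57 · 17 · 28 · 21 = 569772.
569772 mod 59 = 9, so 32^78 ≡ 9 (mod 59).

9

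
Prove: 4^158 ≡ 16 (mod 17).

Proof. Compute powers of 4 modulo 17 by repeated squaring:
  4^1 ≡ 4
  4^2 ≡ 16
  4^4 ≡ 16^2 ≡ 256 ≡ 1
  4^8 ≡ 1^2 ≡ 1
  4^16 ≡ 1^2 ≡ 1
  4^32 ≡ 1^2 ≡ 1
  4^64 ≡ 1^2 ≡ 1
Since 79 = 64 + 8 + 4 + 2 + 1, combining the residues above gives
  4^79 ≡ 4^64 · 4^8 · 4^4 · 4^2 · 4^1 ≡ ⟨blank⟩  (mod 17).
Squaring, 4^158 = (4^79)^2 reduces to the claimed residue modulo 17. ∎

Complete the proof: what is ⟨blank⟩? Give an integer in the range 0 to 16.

13

4^64 · 4^8 · 4^4 · 4^2 · 4^1 ≡ 1 · 1 · 1 · 16 · 4 = 64.
64 mod 17 = 13, so 4^79 ≡ 13 (mod 17).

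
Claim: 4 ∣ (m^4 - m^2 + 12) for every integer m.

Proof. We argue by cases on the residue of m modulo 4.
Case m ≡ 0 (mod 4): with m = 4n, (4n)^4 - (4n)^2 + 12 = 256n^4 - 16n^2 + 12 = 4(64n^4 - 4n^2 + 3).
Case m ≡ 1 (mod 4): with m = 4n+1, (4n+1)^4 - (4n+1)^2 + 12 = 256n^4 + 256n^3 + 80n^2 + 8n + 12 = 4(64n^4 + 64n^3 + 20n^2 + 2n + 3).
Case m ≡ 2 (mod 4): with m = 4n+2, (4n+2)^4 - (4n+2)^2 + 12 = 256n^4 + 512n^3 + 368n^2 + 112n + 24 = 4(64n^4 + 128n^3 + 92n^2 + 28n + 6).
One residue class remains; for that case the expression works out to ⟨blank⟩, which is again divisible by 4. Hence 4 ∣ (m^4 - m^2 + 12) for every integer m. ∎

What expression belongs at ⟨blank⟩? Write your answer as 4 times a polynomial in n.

The residues treated are {0, 1, 2}, so the missing case is m ≡ 3 (mod 4); write m = 4n+3.
Then (4n+3)^4 - (4n+3)^2 + 12 = 256n^4 + 768n^3 + 848n^2 + 408n + 84 = 4(64n^4 + 192n^3 + 212n^2 + 102n + 21).

4(64n^4 + 192n^3 + 212n^2 + 102n + 21)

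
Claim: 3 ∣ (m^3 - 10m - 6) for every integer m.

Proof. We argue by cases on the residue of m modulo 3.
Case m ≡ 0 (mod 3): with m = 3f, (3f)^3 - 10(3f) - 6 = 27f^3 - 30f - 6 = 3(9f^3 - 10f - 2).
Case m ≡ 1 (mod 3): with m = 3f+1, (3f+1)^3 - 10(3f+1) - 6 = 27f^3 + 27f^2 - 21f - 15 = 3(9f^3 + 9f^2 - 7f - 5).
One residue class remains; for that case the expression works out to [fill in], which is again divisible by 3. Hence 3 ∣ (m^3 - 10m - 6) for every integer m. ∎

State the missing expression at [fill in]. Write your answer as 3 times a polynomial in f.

3(9f^3 + 18f^2 + 2f - 6)

Only m ≡ 2 (mod 3) is unaccounted for. Put m = 3f+2:
(3f+2)^3 - 10(3f+2) - 6 expands to 27f^3 + 54f^2 + 6f - 18,
and factoring out 3 leaves 3(9f^3 + 18f^2 + 2f - 6).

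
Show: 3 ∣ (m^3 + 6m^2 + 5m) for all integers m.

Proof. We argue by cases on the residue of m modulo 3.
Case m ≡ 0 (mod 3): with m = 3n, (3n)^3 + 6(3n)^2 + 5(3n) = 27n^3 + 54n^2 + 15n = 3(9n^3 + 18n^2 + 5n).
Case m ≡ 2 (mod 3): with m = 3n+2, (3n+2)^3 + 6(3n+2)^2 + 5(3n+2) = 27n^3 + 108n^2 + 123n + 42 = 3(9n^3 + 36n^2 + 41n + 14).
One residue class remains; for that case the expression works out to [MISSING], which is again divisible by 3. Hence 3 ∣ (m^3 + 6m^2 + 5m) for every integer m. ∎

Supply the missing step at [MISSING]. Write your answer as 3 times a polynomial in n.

3(9n^3 + 27n^2 + 20n + 4)

The residues treated are {0, 2}, so the missing case is m ≡ 1 (mod 3); write m = 3n+1.
Then (3n+1)^3 + 6(3n+1)^2 + 5(3n+1) = 27n^3 + 81n^2 + 60n + 12 = 3(9n^3 + 27n^2 + 20n + 4).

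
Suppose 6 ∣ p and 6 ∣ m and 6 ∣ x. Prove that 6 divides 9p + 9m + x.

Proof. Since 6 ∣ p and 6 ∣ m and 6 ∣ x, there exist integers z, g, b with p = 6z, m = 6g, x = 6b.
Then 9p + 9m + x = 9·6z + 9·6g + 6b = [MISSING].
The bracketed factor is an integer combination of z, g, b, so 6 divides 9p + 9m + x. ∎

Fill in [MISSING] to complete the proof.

6(b + 9g + 9z)

Pull the common 6 out of every term: 9·6z + 9·6g + 6b = 6(b + 9g + 9z).
b + 9g + 9z is an integer, which exhibits the divisibility.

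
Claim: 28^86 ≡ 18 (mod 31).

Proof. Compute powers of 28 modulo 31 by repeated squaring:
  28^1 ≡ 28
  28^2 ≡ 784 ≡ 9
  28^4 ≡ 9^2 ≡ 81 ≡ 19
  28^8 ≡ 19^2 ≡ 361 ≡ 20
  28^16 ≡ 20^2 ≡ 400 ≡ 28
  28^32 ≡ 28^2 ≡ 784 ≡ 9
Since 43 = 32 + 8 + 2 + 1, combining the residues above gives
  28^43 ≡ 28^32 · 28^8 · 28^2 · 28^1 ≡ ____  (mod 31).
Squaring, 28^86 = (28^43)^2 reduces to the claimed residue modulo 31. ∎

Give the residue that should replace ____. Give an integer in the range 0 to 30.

7

28^32 · 28^8 · 28^2 · 28^1 ≡ 9 · 20 · 9 · 28 = 45360.
45360 mod 31 = 7, so 28^43 ≡ 7 (mod 31).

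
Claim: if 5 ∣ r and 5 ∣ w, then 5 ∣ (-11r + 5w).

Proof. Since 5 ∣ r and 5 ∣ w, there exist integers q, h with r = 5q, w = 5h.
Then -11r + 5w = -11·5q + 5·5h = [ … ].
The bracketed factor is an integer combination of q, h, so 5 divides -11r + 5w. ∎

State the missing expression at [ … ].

Each term has a factor of 5: -11·5q + 5·5h = 5·(5h - 11q).
Since 5h - 11q is an integer, 5 ∣ (-11r + 5w).

5(5h - 11q)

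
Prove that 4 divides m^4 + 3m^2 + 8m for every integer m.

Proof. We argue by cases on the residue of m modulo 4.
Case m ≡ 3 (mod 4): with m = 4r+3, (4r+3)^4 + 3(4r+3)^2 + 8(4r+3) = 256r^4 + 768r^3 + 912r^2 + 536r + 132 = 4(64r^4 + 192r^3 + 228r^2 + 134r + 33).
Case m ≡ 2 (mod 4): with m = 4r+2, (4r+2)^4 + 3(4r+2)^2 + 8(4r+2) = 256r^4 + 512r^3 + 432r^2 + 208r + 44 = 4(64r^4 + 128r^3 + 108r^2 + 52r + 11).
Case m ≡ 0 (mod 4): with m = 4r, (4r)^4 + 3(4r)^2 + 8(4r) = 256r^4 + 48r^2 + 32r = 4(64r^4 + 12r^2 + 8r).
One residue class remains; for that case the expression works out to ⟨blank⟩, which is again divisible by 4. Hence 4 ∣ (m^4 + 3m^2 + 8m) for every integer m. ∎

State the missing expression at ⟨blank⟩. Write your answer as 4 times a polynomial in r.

Only m ≡ 1 (mod 4) is unaccounted for. Put m = 4r+1:
(4r+1)^4 + 3(4r+1)^2 + 8(4r+1) expands to 256r^4 + 256r^3 + 144r^2 + 72r + 12,
and factoring out 4 leaves 4(64r^4 + 64r^3 + 36r^2 + 18r + 3).

4(64r^4 + 64r^3 + 36r^2 + 18r + 3)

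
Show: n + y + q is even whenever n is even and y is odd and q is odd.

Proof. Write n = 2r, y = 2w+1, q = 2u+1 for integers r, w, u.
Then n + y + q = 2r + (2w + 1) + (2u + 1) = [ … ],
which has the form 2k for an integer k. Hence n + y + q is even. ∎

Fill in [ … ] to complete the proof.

Expanding: 2r + (2w + 1) + (2u + 1) = 2r + 2u + 2w + 2.
Every term is even; pulling out the factor of 2 gives 2(r + u + w + 1).

2(r + u + w + 1)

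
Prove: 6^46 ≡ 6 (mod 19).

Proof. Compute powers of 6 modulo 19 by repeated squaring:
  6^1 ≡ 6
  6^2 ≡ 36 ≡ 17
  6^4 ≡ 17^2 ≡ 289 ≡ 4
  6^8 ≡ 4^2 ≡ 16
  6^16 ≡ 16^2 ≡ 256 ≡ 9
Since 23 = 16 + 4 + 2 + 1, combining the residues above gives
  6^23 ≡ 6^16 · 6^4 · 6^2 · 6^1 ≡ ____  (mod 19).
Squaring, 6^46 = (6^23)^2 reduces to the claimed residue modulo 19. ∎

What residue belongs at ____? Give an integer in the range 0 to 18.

5

Multiply the listed residues: 9 · 4 · 17 · 6 = 36 → 612 → 3672.
Reducing modulo 19: 3672 = 193·19 + 5, so 6^23 ≡ 5.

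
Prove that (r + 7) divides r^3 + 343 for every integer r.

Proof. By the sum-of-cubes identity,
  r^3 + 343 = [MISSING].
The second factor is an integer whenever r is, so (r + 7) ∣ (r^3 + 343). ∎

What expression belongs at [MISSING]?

(r + 7)(r^2 - 7r + 49)

Polynomial division of r^3 + 343 by r + 7 leaves remainder 0 and quotient r^2 - 7r + 49.
Hence r^3 + 343 = (r + 7)(r^2 - 7r + 49).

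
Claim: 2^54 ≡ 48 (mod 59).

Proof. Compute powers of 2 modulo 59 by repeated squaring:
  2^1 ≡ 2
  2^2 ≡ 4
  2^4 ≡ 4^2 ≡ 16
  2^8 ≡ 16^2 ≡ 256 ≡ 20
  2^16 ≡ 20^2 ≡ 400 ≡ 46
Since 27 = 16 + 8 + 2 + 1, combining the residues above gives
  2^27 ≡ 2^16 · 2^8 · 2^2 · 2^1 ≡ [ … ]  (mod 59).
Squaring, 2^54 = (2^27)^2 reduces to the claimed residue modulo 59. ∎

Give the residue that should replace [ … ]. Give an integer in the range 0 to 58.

44

2^16 · 2^8 · 2^2 · 2^1 ≡ 46 · 20 · 4 · 2 = 7360.
7360 mod 59 = 44, so 2^27 ≡ 44 (mod 59).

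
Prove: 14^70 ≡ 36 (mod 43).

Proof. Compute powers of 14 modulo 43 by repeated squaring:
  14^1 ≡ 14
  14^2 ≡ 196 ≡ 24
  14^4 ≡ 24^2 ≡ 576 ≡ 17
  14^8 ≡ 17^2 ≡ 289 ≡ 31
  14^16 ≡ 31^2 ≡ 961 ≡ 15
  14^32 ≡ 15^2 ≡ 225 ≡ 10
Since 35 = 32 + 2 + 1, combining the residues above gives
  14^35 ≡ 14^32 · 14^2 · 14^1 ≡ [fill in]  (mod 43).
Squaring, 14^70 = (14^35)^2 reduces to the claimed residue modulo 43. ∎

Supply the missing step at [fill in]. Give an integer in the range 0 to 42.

14^32 · 14^2 · 14^1 ≡ 10 · 24 · 14 = 3360.
3360 mod 43 = 6, so 14^35 ≡ 6 (mod 43).

6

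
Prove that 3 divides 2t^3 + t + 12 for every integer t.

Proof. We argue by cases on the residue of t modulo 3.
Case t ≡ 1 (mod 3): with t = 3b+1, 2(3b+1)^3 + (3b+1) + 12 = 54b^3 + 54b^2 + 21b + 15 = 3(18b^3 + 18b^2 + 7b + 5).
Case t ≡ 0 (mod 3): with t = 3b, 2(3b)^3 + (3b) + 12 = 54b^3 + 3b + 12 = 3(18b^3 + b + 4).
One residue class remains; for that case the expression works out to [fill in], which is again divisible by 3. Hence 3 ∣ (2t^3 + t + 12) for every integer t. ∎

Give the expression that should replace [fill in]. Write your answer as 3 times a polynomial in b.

3(18b^3 + 36b^2 + 25b + 10)

The residues treated are {1, 0}, so the missing case is t ≡ 2 (mod 3); write t = 3b+2.
Then 2(3b+2)^3 + (3b+2) + 12 = 54b^3 + 108b^2 + 75b + 30 = 3(18b^3 + 36b^2 + 25b + 10).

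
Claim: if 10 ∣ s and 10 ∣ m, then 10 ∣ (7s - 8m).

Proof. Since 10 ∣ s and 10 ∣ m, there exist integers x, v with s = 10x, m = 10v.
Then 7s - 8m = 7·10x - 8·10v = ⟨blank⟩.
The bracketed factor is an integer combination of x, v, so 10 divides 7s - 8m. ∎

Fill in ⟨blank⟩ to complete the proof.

Pull the common 10 out of every term: 7·10x - 8·10v = 10(-8v + 7x).
-8v + 7x is an integer, which exhibits the divisibility.

10(-8v + 7x)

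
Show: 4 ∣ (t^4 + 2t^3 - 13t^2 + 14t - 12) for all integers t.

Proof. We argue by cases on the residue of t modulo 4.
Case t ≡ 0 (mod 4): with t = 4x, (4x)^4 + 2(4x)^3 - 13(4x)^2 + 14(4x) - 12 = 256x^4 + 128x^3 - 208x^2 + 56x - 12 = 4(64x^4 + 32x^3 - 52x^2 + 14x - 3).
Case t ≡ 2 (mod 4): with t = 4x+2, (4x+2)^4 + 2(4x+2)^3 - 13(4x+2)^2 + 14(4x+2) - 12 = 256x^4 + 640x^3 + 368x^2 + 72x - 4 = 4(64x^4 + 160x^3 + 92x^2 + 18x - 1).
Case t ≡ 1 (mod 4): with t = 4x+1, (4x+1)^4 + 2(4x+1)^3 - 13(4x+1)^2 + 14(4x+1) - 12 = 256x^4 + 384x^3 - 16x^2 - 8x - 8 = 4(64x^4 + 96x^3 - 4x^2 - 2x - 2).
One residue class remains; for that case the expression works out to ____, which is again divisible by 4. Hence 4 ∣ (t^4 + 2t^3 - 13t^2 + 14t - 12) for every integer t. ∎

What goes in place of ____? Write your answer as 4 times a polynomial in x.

The residues treated are {0, 2, 1}, so the missing case is t ≡ 3 (mod 4); write t = 4x+3.
Then (4x+3)^4 + 2(4x+3)^3 - 13(4x+3)^2 + 14(4x+3) - 12 = 256x^4 + 896x^3 + 944x^2 + 392x + 48 = 4(64x^4 + 224x^3 + 236x^2 + 98x + 12).

4(64x^4 + 224x^3 + 236x^2 + 98x + 12)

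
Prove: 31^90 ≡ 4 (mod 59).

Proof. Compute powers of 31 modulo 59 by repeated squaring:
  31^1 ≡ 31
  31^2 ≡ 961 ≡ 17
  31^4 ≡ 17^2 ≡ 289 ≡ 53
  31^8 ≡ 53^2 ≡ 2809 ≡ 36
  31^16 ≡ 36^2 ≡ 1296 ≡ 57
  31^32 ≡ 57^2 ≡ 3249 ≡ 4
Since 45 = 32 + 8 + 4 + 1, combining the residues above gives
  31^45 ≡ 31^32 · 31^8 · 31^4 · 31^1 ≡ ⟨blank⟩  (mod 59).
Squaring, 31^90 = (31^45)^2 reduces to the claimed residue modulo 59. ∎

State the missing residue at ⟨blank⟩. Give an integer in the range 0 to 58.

2

31^32 · 31^8 · 31^4 · 31^1 ≡ 4 · 36 · 53 · 31 = 236592.
236592 mod 59 = 2, so 31^45 ≡ 2 (mod 59).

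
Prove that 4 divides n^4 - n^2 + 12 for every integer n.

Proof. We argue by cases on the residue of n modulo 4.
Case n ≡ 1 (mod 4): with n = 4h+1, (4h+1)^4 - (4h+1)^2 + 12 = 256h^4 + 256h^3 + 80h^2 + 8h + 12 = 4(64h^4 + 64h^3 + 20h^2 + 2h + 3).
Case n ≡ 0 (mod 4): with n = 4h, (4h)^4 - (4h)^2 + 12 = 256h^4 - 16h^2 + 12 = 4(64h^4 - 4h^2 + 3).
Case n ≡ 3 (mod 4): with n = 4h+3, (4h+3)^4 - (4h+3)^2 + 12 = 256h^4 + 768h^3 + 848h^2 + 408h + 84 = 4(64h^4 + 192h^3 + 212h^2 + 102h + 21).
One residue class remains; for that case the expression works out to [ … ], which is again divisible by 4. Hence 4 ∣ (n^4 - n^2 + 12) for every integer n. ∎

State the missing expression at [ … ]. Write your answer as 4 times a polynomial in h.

4(64h^4 + 128h^3 + 92h^2 + 28h + 6)

Only n ≡ 2 (mod 4) is unaccounted for. Put n = 4h+2:
(4h+2)^4 - (4h+2)^2 + 12 expands to 256h^4 + 512h^3 + 368h^2 + 112h + 24,
and factoring out 4 leaves 4(64h^4 + 128h^3 + 92h^2 + 28h + 6).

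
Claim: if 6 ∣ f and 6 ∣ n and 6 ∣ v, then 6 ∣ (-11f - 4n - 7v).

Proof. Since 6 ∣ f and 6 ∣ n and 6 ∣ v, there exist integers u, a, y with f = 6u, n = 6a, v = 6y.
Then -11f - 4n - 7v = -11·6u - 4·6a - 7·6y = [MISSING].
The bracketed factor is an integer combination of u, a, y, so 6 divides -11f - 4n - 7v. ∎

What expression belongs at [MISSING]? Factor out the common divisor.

Pull the common 6 out of every term: -11·6u - 4·6a - 7·6y = 6(-4a - 11u - 7y).
-4a - 11u - 7y is an integer, which exhibits the divisibility.

6(-4a - 11u - 7y)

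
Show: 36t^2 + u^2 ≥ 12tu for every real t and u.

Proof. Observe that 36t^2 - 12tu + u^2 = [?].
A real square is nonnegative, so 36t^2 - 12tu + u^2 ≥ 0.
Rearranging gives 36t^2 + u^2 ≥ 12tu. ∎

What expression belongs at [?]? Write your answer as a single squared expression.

36t^2 - 12tu + u^2 is a perfect-square trinomial: the outer terms are (6t)^2 and (u)^2, and the cross term is -2·6t·u.
So 36t^2 - 12tu + u^2 = (6t - u)^2 ≥ 0.

(6t - u)^2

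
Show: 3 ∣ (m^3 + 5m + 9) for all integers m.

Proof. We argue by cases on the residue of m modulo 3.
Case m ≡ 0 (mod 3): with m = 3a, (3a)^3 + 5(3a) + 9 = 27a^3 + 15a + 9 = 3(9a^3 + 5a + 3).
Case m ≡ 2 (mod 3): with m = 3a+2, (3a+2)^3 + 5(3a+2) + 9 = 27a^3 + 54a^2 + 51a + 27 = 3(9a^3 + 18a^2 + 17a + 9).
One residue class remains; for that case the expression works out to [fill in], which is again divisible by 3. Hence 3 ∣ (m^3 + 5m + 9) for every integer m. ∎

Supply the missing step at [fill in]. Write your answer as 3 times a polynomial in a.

Only m ≡ 1 (mod 3) is unaccounted for. Put m = 3a+1:
(3a+1)^3 + 5(3a+1) + 9 expands to 27a^3 + 27a^2 + 24a + 15,
and factoring out 3 leaves 3(9a^3 + 9a^2 + 8a + 5).

3(9a^3 + 9a^2 + 8a + 5)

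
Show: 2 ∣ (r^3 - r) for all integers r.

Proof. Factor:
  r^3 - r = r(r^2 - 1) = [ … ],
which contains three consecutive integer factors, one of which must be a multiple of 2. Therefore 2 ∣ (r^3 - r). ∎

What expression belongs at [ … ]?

r(r^2 - 1) = r(r - 1)(r + 1) = (r - 1)r(r + 1).
These three factors are consecutive integers, so their product is divisible by 2.

(r - 1)r(r + 1)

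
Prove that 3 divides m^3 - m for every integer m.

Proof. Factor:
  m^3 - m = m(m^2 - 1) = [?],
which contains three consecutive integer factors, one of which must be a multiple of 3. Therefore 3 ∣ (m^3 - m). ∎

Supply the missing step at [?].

(m - 1)m(m + 1)

m(m^2 - 1) = m(m - 1)(m + 1) = (m - 1)m(m + 1).
These three factors are consecutive integers, so their product is divisible by 3.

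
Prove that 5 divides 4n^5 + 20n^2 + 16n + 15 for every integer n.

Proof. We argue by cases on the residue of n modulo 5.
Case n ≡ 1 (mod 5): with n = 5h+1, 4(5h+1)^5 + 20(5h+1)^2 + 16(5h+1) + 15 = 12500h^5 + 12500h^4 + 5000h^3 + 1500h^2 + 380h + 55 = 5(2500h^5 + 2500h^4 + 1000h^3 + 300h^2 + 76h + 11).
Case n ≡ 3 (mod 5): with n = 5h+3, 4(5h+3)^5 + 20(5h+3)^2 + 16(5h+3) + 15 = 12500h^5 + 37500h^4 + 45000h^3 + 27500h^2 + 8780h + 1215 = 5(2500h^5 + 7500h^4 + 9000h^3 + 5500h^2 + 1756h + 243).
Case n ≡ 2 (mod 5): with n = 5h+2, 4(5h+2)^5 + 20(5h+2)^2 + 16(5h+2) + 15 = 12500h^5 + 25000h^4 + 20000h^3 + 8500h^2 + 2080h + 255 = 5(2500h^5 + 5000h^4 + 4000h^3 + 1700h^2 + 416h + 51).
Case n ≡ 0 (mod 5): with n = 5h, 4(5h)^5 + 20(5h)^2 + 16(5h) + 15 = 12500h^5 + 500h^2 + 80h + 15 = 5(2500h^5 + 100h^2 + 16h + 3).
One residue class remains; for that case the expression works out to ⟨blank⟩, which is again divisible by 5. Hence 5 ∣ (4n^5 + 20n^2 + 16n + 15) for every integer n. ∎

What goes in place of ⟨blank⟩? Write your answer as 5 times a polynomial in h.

Only n ≡ 4 (mod 5) is unaccounted for. Put n = 5h+4:
4(5h+4)^5 + 20(5h+4)^2 + 16(5h+4) + 15 expands to 12500h^5 + 50000h^4 + 80000h^3 + 64500h^2 + 26480h + 4495,
and factoring out 5 leaves 5(2500h^5 + 10000h^4 + 16000h^3 + 12900h^2 + 5296h + 899).

5(2500h^5 + 10000h^4 + 16000h^3 + 12900h^2 + 5296h + 899)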